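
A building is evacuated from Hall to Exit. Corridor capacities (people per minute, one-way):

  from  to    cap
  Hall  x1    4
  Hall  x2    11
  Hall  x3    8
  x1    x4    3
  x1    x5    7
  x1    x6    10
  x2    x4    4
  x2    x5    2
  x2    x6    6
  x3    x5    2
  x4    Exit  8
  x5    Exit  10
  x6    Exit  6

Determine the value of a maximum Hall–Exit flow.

17

Augment Hall→x1→x4→Exit: bottleneck 3, flow now 3.
Augment Hall→x1→x5→Exit: bottleneck 1, flow now 4.
Augment Hall→x2→x4→Exit: bottleneck 4, flow now 8.
Augment Hall→x2→x5→Exit: bottleneck 2, flow now 10.
Augment Hall→x2→x6→Exit: bottleneck 5, flow now 15.
Augment Hall→x3→x5→Exit: bottleneck 2, flow now 17.
No augmenting path remains; maximum flow = 17.
In the residual graph, reachable from Hall: {Hall, x3}.
Min-cut edges: Hall→x1 (4), Hall→x2 (11), x3→x5 (2); capacity 4 + 11 + 2 = 17.
This cut is saturated, so no flow can exceed 17.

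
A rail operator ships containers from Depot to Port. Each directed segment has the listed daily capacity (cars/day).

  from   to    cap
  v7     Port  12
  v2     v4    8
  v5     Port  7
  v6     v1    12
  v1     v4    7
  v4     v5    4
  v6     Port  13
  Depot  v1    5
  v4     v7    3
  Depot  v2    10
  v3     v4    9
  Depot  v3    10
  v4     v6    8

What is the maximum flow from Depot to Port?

15

Augment Depot→v1→v4→v5→Port: bottleneck 4, flow now 4.
Augment Depot→v1→v4→v6→Port: bottleneck 1, flow now 5.
Augment Depot→v2→v4→v6→Port: bottleneck 7, flow now 12.
Augment Depot→v2→v4→v7→Port: bottleneck 1, flow now 13.
Augment Depot→v3→v4→v7→Port: bottleneck 2, flow now 15.
No augmenting path remains; maximum flow = 15.
In the residual graph, reachable from Depot: {Depot, v1, v2, v3, v4}.
Min-cut edges: v4→v5 (4), v4→v6 (8), v4→v7 (3); capacity 4 + 8 + 3 = 15.
This cut is saturated, so no flow can exceed 15.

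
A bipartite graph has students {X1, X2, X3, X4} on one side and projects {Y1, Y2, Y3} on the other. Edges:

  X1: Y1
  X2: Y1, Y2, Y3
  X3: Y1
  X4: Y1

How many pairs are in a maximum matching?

Unit-capacity flow: source→left, listed edges, right→sink; max matching = max flow.
Augmenting path X1→Y1 (+1); matched 1.
Augmenting path X2→Y2 (+1); matched 2.
No augmenting path remains; maximum matching = 2.
König certificate: {X2, Y1} is a vertex cover of size 2 (every listed pair touches it), so no matching can be larger.

2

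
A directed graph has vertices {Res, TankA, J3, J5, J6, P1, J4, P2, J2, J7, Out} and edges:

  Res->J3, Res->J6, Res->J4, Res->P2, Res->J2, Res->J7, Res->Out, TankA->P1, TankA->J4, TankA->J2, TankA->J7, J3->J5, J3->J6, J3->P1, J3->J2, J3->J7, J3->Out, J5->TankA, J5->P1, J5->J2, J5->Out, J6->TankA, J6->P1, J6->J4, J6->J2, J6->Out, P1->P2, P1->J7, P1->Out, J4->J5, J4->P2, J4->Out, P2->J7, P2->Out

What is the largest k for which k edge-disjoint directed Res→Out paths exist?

5

Assign every edge capacity 1; by Menger, the answer equals the max flow.
Path Res→Out (+1); total 1.
Path Res→J3→Out (+1); total 2.
Path Res→J6→Out (+1); total 3.
Path Res→J4→Out (+1); total 4.
Path Res→P2→Out (+1); total 5.
No residual Res→Out path; max flow = 5.
Certifying cut of size 5: {Res→J3, Res→J4, Res→J6, Res→Out, Res→P2}.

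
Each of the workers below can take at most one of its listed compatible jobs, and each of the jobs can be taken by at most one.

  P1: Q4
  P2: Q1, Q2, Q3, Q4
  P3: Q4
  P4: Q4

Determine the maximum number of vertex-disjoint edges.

2

Unit-capacity flow: source→left, listed edges, right→sink; max matching = max flow.
Augmenting path P1→Q4 (+1); matched 1.
Augmenting path P2→Q1 (+1); matched 2.
No augmenting path remains; maximum matching = 2.
König certificate: {P2, Q4} is a vertex cover of size 2 (every listed pair touches it), so no matching can be larger.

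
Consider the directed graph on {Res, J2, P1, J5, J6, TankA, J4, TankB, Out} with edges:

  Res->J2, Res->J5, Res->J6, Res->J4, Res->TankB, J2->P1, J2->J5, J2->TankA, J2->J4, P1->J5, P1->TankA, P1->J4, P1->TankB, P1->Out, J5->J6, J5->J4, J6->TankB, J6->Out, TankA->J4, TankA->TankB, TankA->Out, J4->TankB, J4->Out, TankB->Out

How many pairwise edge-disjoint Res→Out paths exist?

4

Assign every edge capacity 1; by Menger, the answer equals the max flow.
Path Res→J6→Out (+1); total 1.
Path Res→J4→Out (+1); total 2.
Path Res→TankB→Out (+1); total 3.
Path Res→J2→P1→Out (+1); total 4.
No residual Res→Out path; max flow = 4.
Certifying cut of size 4: {J4→Out, J6→Out, Res→J2, TankB→Out}.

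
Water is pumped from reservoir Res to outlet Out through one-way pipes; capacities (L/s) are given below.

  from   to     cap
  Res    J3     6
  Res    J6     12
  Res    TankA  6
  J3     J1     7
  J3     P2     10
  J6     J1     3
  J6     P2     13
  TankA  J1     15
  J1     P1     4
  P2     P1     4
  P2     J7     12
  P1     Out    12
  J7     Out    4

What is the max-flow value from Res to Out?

12

Augment Res→J3→J1→P1→Out: bottleneck 4, flow now 4.
Augment Res→J3→P2→P1→Out: bottleneck 2, flow now 6.
Augment Res→J6→P2→P1→Out: bottleneck 2, flow now 8.
Augment Res→J6→P2→J7→Out: bottleneck 4, flow now 12.
No augmenting path remains; maximum flow = 12.
In the residual graph, reachable from Res: {Res, J3, J6, TankA, J1, P2, J7}.
Min-cut edges: J1→P1 (4), P2→P1 (4), J7→Out (4); capacity 4 + 4 + 4 = 12.
This cut is saturated, so no flow can exceed 12.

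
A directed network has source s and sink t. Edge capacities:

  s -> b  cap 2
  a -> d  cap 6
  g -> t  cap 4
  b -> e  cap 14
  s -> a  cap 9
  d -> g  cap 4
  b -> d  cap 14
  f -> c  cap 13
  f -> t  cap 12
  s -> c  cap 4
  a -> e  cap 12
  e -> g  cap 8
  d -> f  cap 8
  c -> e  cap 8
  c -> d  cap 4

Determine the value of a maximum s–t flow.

12

Augment s→a→d→f→t: bottleneck 6, flow now 6.
Augment s→a→e→g→t: bottleneck 3, flow now 9.
Augment s→b→d→f→t: bottleneck 2, flow now 11.
Augment s→c→d→g→t: bottleneck 1, flow now 12.
No augmenting path remains; maximum flow = 12.
In the residual graph, reachable from s: {s, a, b, c, d, e, g}.
Min-cut edges: d→f (8), g→t (4); capacity 8 + 4 = 12.
This cut is saturated, so no flow can exceed 12.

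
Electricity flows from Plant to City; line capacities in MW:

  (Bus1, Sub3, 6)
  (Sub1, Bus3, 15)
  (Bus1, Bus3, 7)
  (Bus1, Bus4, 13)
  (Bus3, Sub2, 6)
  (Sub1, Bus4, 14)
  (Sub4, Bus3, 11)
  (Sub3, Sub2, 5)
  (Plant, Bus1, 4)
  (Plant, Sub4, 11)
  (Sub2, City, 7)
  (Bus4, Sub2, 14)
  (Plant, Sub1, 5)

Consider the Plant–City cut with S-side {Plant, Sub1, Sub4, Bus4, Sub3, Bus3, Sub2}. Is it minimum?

Given cut capacity: 4 + 7 = 11.
Augment Plant→Sub1→Bus4→Sub2→City: bottleneck 5, flow now 5.
Augment Plant→Sub4→Bus3→Sub2→City: bottleneck 2, flow now 7.
No augmenting path remains; maximum flow = 7.
In the residual graph, reachable from Plant: {Plant, Sub1, Sub4, Bus1, Bus4, Sub3, Bus3, Sub2}.
Min-cut edges: Sub2→City (7); capacity 7 = 7.
Cut capacity 11 exceeds the max flow 7, so it is not minimum.

No — its capacity is 11, but the minimum cut has capacity 7.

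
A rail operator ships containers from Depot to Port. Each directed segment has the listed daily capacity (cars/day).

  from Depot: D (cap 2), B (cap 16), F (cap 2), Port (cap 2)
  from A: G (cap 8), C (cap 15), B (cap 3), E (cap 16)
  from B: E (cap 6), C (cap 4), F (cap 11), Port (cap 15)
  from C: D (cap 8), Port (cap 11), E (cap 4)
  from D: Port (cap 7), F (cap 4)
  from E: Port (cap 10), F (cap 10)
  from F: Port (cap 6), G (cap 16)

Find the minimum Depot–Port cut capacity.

22

Augment Depot→Port: bottleneck 2, flow now 2.
Augment Depot→B→Port: bottleneck 15, flow now 17.
Augment Depot→D→Port: bottleneck 2, flow now 19.
Augment Depot→F→Port: bottleneck 2, flow now 21.
Augment Depot→B→C→Port: bottleneck 1, flow now 22.
No augmenting path remains; maximum flow = 22.
By max-flow min-cut, the minimum cut capacity equals the max flow.
In the residual graph, reachable from Depot: {Depot}.
Min-cut edges: Depot→B (16), Depot→D (2), Depot→F (2), Depot→Port (2); capacity 16 + 2 + 2 + 2 = 22.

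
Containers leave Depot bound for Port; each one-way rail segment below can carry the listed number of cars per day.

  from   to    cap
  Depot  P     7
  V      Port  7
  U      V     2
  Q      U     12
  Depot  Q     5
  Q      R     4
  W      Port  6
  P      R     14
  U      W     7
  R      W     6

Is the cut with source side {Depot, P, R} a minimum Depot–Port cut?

No — its capacity is 11, but the minimum cut has capacity 8.

Given cut capacity: 5 + 6 = 11.
Augment Depot→P→R→W→Port: bottleneck 6, flow now 6.
Augment Depot→Q→U→V→Port: bottleneck 2, flow now 8.
No augmenting path remains; maximum flow = 8.
In the residual graph, reachable from Depot: {Depot, P, Q, R, U, W}.
Min-cut edges: U→V (2), W→Port (6); capacity 2 + 6 = 8.
Cut capacity 11 exceeds the max flow 8, so it is not minimum.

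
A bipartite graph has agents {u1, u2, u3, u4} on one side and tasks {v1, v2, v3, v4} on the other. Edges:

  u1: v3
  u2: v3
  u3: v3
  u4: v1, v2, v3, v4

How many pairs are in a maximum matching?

2

Unit-capacity flow: source→left, listed edges, right→sink; max matching = max flow.
Augmenting path u1→v3 (+1); matched 1.
Augmenting path u4→v1 (+1); matched 2.
No augmenting path remains; maximum matching = 2.
König certificate: {u4, v3} is a vertex cover of size 2 (every listed pair touches it), so no matching can be larger.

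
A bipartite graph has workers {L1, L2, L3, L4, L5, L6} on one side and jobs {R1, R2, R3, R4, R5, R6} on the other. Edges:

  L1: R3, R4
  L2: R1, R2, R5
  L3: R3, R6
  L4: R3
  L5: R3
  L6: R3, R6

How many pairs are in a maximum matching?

Unit-capacity flow: source→left, listed edges, right→sink; max matching = max flow.
Augmenting path L1→R3 (+1); matched 1.
Augmenting path L2→R1 (+1); matched 2.
Augmenting path L3→R6 (+1); matched 3.
Augmenting path L4→R3→L1→R4 (+1); matched 4.
No augmenting path remains; maximum matching = 4.
König certificate: {L1, L2, R3, R6} is a vertex cover of size 4 (every listed pair touches it), so no matching can be larger.

4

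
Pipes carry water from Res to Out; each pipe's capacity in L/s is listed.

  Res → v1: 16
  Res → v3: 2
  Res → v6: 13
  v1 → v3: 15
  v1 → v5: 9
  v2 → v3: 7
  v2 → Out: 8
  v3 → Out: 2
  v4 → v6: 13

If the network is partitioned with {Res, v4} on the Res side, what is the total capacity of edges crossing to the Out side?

44

Edges leaving {Res, v4}: Res→v1 (16), Res→v3 (2), Res→v6 (13), v4→v6 (13).
Cut capacity = 16 + 2 + 13 + 13 = 44.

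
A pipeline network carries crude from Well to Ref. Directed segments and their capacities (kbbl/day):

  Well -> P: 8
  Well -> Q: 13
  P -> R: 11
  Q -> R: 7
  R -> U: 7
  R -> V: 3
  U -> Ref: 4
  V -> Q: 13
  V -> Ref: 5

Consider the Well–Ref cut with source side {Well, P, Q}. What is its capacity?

18

Edges leaving {Well, P, Q}: P→R (11), Q→R (7).
Cut capacity = 11 + 7 = 18.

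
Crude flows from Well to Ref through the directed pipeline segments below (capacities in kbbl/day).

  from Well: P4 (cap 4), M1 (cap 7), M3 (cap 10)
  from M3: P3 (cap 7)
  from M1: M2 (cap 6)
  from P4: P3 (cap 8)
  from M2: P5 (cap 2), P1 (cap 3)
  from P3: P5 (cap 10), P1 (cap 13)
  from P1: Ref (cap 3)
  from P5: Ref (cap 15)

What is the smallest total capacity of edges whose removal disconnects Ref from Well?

15

Augment Well→M3→P3→P1→Ref: bottleneck 3, flow now 3.
Augment Well→M3→P3→P5→Ref: bottleneck 4, flow now 7.
Augment Well→M1→M2→P5→Ref: bottleneck 2, flow now 9.
Augment Well→P4→P3→P5→Ref: bottleneck 4, flow now 13.
Augment Well→M1→M2→P1→P3→P5→Ref: bottleneck 2, flow now 15. (uses reverse residual edge)
No augmenting path remains; maximum flow = 15.
By max-flow min-cut, the minimum cut capacity equals the max flow.
In the residual graph, reachable from Well: {Well, M3, M1, P4, M2, P3, P1}.
Min-cut edges: M2→P5 (2), P3→P5 (10), P1→Ref (3); capacity 2 + 10 + 3 = 15.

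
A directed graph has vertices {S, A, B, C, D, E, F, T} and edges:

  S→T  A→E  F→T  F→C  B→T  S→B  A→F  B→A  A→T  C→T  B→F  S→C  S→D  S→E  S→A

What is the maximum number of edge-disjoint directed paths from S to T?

4

Assign every edge capacity 1; by Menger, the answer equals the max flow.
Path S→T (+1); total 1.
Path S→A→T (+1); total 2.
Path S→B→T (+1); total 3.
Path S→C→T (+1); total 4.
No residual S→T path; max flow = 4.
Certifying cut of size 4: {S→A, S→B, S→C, S→T}.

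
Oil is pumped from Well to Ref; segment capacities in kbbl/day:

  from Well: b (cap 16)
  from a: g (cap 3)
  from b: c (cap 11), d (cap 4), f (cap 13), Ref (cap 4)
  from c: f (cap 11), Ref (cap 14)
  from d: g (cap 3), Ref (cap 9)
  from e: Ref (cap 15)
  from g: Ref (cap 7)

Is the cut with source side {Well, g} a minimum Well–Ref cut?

No — its capacity is 23, but the minimum cut has capacity 16.

Given cut capacity: 16 + 7 = 23.
Augment Well→b→Ref: bottleneck 4, flow now 4.
Augment Well→b→c→Ref: bottleneck 11, flow now 15.
Augment Well→b→d→Ref: bottleneck 1, flow now 16.
No augmenting path remains; maximum flow = 16.
In the residual graph, reachable from Well: {Well}.
Min-cut edges: Well→b (16); capacity 16 = 16.
Cut capacity 23 exceeds the max flow 16, so it is not minimum.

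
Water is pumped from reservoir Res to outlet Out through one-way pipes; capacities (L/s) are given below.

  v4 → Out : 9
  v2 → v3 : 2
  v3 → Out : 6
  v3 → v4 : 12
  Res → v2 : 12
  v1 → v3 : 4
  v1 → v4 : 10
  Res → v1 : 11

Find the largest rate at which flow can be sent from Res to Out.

Augment Res→v1→v3→Out: bottleneck 4, flow now 4.
Augment Res→v1→v4→Out: bottleneck 7, flow now 11.
Augment Res→v2→v3→Out: bottleneck 2, flow now 13.
No augmenting path remains; maximum flow = 13.
In the residual graph, reachable from Res: {Res, v2}.
Min-cut edges: Res→v1 (11), v2→v3 (2); capacity 11 + 2 = 13.
This cut is saturated, so no flow can exceed 13.

13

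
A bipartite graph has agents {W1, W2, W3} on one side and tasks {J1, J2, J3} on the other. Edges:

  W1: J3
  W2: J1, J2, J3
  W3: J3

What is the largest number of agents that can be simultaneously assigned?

Unit-capacity flow: source→left, listed edges, right→sink; max matching = max flow.
Augmenting path W1→J3 (+1); matched 1.
Augmenting path W2→J1 (+1); matched 2.
No augmenting path remains; maximum matching = 2.
König certificate: {W2, J3} is a vertex cover of size 2 (every listed pair touches it), so no matching can be larger.

2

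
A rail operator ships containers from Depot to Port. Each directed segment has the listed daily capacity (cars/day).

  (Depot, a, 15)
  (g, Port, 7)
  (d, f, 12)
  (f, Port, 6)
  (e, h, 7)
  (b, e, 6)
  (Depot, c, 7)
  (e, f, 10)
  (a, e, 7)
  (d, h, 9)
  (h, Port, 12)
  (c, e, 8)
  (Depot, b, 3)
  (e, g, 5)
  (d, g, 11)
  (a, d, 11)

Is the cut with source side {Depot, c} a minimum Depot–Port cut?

Given cut capacity: 15 + 3 + 8 = 26.
Augment Depot→a→d→f→Port: bottleneck 6, flow now 6.
Augment Depot→a→d→g→Port: bottleneck 5, flow now 11.
Augment Depot→a→e→g→Port: bottleneck 2, flow now 13.
Augment Depot→a→e→h→Port: bottleneck 2, flow now 15.
Augment Depot→b→e→h→Port: bottleneck 3, flow now 18.
Augment Depot→c→e→h→Port: bottleneck 2, flow now 20.
Augment Depot→c→e→f→d→h→Port: bottleneck 5, flow now 25. (uses reverse residual edge)
No augmenting path remains; maximum flow = 25.
In the residual graph, reachable from Depot: {Depot}.
Min-cut edges: Depot→a (15), Depot→b (3), Depot→c (7); capacity 15 + 3 + 7 = 25.
Cut capacity 26 exceeds the max flow 25, so it is not minimum.

No — its capacity is 26, but the minimum cut has capacity 25.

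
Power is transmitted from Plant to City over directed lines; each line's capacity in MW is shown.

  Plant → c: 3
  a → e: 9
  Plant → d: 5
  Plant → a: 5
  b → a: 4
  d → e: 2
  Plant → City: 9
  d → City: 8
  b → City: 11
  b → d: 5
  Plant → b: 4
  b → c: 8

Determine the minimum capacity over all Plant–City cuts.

Augment Plant→City: bottleneck 9, flow now 9.
Augment Plant→b→City: bottleneck 4, flow now 13.
Augment Plant→d→City: bottleneck 5, flow now 18.
No augmenting path remains; maximum flow = 18.
By max-flow min-cut, the minimum cut capacity equals the max flow.
In the residual graph, reachable from Plant: {Plant, a, c, e}.
Min-cut edges: Plant→b (4), Plant→d (5), Plant→City (9); capacity 4 + 5 + 9 = 18.

18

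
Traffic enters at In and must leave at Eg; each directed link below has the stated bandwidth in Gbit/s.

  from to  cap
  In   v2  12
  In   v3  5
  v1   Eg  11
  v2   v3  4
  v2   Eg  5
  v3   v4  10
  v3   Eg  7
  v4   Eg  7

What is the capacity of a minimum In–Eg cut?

14

Augment In→v2→Eg: bottleneck 5, flow now 5.
Augment In→v3→Eg: bottleneck 5, flow now 10.
Augment In→v2→v3→Eg: bottleneck 2, flow now 12.
Augment In→v2→v3→v4→Eg: bottleneck 2, flow now 14.
No augmenting path remains; maximum flow = 14.
By max-flow min-cut, the minimum cut capacity equals the max flow.
In the residual graph, reachable from In: {In, v2}.
Min-cut edges: In→v3 (5), v2→v3 (4), v2→Eg (5); capacity 5 + 4 + 5 = 14.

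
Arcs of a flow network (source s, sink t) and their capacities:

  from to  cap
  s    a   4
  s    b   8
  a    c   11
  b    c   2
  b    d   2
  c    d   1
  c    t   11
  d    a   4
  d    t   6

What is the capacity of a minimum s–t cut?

8

Augment s→a→c→t: bottleneck 4, flow now 4.
Augment s→b→c→t: bottleneck 2, flow now 6.
Augment s→b→d→t: bottleneck 2, flow now 8.
No augmenting path remains; maximum flow = 8.
By max-flow min-cut, the minimum cut capacity equals the max flow.
In the residual graph, reachable from s: {s, b}.
Min-cut edges: s→a (4), b→c (2), b→d (2); capacity 4 + 2 + 2 = 8.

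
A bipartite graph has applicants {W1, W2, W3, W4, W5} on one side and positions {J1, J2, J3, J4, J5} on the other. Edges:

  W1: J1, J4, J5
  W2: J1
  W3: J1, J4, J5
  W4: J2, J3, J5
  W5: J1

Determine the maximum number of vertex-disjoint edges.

Unit-capacity flow: source→left, listed edges, right→sink; max matching = max flow.
Augmenting path W1→J1 (+1); matched 1.
Augmenting path W3→J4 (+1); matched 2.
Augmenting path W4→J2 (+1); matched 3.
Augmenting path W2→J1→W1→J5 (+1); matched 4.
No augmenting path remains; maximum matching = 4.
König certificate: {W1, W3, W4, J1} is a vertex cover of size 4 (every listed pair touches it), so no matching can be larger.

4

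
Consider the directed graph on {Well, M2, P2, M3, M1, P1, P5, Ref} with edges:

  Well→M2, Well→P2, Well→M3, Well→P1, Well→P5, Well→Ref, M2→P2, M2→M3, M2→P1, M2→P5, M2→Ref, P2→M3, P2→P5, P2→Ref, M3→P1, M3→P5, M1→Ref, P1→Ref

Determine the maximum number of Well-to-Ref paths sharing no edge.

4

Assign every edge capacity 1; by Menger, the answer equals the max flow.
Path Well→Ref (+1); total 1.
Path Well→M2→Ref (+1); total 2.
Path Well→P2→Ref (+1); total 3.
Path Well→P1→Ref (+1); total 4.
No residual Well→Ref path; max flow = 4.
Certifying cut of size 4: {P1→Ref, Well→M2, Well→P2, Well→Ref}.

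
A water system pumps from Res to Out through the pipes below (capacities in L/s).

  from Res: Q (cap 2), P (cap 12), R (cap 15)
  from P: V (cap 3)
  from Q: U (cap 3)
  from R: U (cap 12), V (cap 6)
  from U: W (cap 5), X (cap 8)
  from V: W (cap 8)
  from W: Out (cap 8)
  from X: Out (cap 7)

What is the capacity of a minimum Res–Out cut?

Augment Res→P→V→W→Out: bottleneck 3, flow now 3.
Augment Res→Q→U→W→Out: bottleneck 2, flow now 5.
Augment Res→R→U→W→Out: bottleneck 3, flow now 8.
Augment Res→R→U→X→Out: bottleneck 7, flow now 15.
No augmenting path remains; maximum flow = 15.
By max-flow min-cut, the minimum cut capacity equals the max flow.
In the residual graph, reachable from Res: {Res, P, Q, R, U, V, W, X}.
Min-cut edges: W→Out (8), X→Out (7); capacity 8 + 7 = 15.

15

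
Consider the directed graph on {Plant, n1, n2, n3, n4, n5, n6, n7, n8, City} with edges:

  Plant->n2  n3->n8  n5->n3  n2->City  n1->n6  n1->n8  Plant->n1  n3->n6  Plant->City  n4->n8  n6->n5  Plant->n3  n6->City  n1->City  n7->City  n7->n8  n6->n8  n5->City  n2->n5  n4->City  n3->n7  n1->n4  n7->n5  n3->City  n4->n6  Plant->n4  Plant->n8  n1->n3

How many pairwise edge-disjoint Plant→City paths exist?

5

Assign every edge capacity 1; by Menger, the answer equals the max flow.
Path Plant→City (+1); total 1.
Path Plant→n1→City (+1); total 2.
Path Plant→n2→City (+1); total 3.
Path Plant→n3→City (+1); total 4.
Path Plant→n4→City (+1); total 5.
No residual Plant→City path; max flow = 5.
Certifying cut of size 5: {Plant→City, Plant→n1, Plant→n2, Plant→n3, Plant→n4}.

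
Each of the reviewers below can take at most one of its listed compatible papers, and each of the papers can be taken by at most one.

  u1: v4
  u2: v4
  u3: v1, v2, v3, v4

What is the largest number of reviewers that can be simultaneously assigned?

Unit-capacity flow: source→left, listed edges, right→sink; max matching = max flow.
Augmenting path u1→v4 (+1); matched 1.
Augmenting path u3→v1 (+1); matched 2.
No augmenting path remains; maximum matching = 2.
König certificate: {u3, v4} is a vertex cover of size 2 (every listed pair touches it), so no matching can be larger.

2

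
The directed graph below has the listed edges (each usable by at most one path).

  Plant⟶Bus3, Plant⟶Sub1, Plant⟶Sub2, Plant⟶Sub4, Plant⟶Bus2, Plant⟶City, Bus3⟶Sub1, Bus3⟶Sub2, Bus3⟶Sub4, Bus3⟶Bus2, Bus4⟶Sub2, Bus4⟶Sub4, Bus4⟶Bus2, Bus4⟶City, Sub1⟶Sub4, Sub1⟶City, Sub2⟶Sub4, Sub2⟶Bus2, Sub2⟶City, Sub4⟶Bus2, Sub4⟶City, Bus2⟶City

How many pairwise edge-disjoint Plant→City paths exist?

Assign every edge capacity 1; by Menger, the answer equals the max flow.
Path Plant→City (+1); total 1.
Path Plant→Sub1→City (+1); total 2.
Path Plant→Sub2→City (+1); total 3.
Path Plant→Sub4→City (+1); total 4.
Path Plant→Bus2→City (+1); total 5.
No residual Plant→City path; max flow = 5.
Certifying cut of size 5: {Bus2→City, Plant→City, Sub1→City, Sub2→City, Sub4→City}.

5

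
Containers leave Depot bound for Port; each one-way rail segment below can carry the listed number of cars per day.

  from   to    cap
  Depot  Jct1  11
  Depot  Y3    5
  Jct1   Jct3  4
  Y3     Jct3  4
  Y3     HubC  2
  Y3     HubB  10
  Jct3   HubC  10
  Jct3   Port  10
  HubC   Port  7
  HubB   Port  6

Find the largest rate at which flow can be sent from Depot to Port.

9

Augment Depot→Jct1→Jct3→Port: bottleneck 4, flow now 4.
Augment Depot→Y3→Jct3→Port: bottleneck 4, flow now 8.
Augment Depot→Y3→HubC→Port: bottleneck 1, flow now 9.
No augmenting path remains; maximum flow = 9.
In the residual graph, reachable from Depot: {Depot, Jct1}.
Min-cut edges: Depot→Y3 (5), Jct1→Jct3 (4); capacity 5 + 4 = 9.
This cut is saturated, so no flow can exceed 9.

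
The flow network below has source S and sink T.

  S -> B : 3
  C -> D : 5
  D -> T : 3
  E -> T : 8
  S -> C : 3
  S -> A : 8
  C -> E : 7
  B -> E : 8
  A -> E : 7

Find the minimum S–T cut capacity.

11

Augment S→A→E→T: bottleneck 7, flow now 7.
Augment S→B→E→T: bottleneck 1, flow now 8.
Augment S→C→D→T: bottleneck 3, flow now 11.
No augmenting path remains; maximum flow = 11.
By max-flow min-cut, the minimum cut capacity equals the max flow.
In the residual graph, reachable from S: {S, A, B, E}.
Min-cut edges: S→C (3), E→T (8); capacity 3 + 8 = 11.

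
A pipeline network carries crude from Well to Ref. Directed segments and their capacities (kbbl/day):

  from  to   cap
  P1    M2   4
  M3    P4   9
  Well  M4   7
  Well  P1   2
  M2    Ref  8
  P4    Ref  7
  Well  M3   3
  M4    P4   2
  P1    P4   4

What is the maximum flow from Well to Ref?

7

Augment Well→M3→P4→Ref: bottleneck 3, flow now 3.
Augment Well→M4→P4→Ref: bottleneck 2, flow now 5.
Augment Well→P1→M2→Ref: bottleneck 2, flow now 7.
No augmenting path remains; maximum flow = 7.
In the residual graph, reachable from Well: {Well, M4}.
Min-cut edges: Well→M3 (3), Well→P1 (2), M4→P4 (2); capacity 3 + 2 + 2 = 7.
This cut is saturated, so no flow can exceed 7.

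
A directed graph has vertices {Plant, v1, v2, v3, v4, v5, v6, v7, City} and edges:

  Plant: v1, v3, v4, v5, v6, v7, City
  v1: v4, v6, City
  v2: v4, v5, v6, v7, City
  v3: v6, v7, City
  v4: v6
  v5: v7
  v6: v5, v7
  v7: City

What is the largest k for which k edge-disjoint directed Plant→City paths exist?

4

Assign every edge capacity 1; by Menger, the answer equals the max flow.
Path Plant→City (+1); total 1.
Path Plant→v1→City (+1); total 2.
Path Plant→v3→City (+1); total 3.
Path Plant→v7→City (+1); total 4.
No residual Plant→City path; max flow = 4.
Certifying cut of size 4: {Plant→City, Plant→v1, Plant→v3, v7→City}.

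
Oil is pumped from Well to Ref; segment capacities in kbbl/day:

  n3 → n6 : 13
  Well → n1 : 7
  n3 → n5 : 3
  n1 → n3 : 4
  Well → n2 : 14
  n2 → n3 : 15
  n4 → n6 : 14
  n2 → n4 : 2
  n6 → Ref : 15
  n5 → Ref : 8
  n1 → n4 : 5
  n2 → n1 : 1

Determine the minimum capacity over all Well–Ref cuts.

18

Augment Well→n1→n3→n5→Ref: bottleneck 3, flow now 3.
Augment Well→n1→n3→n6→Ref: bottleneck 1, flow now 4.
Augment Well→n1→n4→n6→Ref: bottleneck 3, flow now 7.
Augment Well→n2→n3→n6→Ref: bottleneck 11, flow now 18.
No augmenting path remains; maximum flow = 18.
By max-flow min-cut, the minimum cut capacity equals the max flow.
In the residual graph, reachable from Well: {Well, n1, n2, n3, n4, n6}.
Min-cut edges: n3→n5 (3), n6→Ref (15); capacity 3 + 15 = 18.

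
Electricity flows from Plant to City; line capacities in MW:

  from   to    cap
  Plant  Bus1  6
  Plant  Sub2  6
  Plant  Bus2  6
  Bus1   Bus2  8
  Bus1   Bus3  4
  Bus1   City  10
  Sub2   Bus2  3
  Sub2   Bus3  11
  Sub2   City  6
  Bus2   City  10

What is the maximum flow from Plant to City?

Augment Plant→Bus1→City: bottleneck 6, flow now 6.
Augment Plant→Sub2→City: bottleneck 6, flow now 12.
Augment Plant→Bus2→City: bottleneck 6, flow now 18.
No augmenting path remains; maximum flow = 18.
In the residual graph, reachable from Plant: {Plant}.
Min-cut edges: Plant→Bus1 (6), Plant→Sub2 (6), Plant→Bus2 (6); capacity 6 + 6 + 6 = 18.
This cut is saturated, so no flow can exceed 18.

18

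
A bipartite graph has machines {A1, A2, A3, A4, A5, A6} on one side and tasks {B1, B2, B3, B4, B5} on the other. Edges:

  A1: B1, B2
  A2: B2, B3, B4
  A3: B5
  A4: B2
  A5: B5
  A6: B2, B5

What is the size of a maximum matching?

Unit-capacity flow: source→left, listed edges, right→sink; max matching = max flow.
Augmenting path A1→B1 (+1); matched 1.
Augmenting path A2→B2 (+1); matched 2.
Augmenting path A3→B5 (+1); matched 3.
Augmenting path A4→B2→A2→B3 (+1); matched 4.
No augmenting path remains; maximum matching = 4.
König certificate: {A1, A2, B2, B5} is a vertex cover of size 4 (every listed pair touches it), so no matching can be larger.

4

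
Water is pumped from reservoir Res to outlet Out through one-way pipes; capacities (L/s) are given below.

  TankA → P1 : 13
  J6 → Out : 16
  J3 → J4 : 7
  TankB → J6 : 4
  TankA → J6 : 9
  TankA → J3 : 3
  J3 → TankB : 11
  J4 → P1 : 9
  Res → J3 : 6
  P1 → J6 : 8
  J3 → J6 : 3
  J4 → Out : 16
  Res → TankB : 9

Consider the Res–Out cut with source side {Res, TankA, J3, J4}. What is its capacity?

Edges leaving {Res, TankA, J3, J4}: Res→TankB (9), TankA→P1 (13), TankA→J6 (9), J3→TankB (11), J3→J6 (3), J4→P1 (9), J4→Out (16).
Cut capacity = 9 + 13 + 9 + 11 + 3 + 9 + 16 = 70.

70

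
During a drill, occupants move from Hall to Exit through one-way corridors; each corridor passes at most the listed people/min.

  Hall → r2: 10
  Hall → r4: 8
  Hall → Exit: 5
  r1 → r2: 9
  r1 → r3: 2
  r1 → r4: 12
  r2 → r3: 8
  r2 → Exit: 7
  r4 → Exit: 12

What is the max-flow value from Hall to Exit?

Augment Hall→Exit: bottleneck 5, flow now 5.
Augment Hall→r2→Exit: bottleneck 7, flow now 12.
Augment Hall→r4→Exit: bottleneck 8, flow now 20.
No augmenting path remains; maximum flow = 20.
In the residual graph, reachable from Hall: {Hall, r2, r3}.
Min-cut edges: Hall→r4 (8), Hall→Exit (5), r2→Exit (7); capacity 8 + 5 + 7 = 20.
This cut is saturated, so no flow can exceed 20.

20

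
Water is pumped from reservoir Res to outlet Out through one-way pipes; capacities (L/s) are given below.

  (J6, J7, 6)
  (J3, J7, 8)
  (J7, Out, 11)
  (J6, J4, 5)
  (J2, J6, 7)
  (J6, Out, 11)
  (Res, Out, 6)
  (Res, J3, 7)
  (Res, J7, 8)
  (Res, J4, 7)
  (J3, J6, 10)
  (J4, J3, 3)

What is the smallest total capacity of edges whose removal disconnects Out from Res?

24

Augment Res→Out: bottleneck 6, flow now 6.
Augment Res→J7→Out: bottleneck 8, flow now 14.
Augment Res→J3→J6→Out: bottleneck 7, flow now 21.
Augment Res→J4→J3→J6→Out: bottleneck 3, flow now 24.
No augmenting path remains; maximum flow = 24.
By max-flow min-cut, the minimum cut capacity equals the max flow.
In the residual graph, reachable from Res: {Res, J4}.
Min-cut edges: Res→J3 (7), Res→J7 (8), Res→Out (6), J4→J3 (3); capacity 7 + 8 + 6 + 3 = 24.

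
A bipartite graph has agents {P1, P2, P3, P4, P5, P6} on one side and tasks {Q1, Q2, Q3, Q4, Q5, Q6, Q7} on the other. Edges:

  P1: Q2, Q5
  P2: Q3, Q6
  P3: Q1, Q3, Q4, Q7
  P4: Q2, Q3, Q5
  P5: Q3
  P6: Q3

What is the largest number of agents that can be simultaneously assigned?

Unit-capacity flow: source→left, listed edges, right→sink; max matching = max flow.
Augmenting path P1→Q2 (+1); matched 1.
Augmenting path P2→Q3 (+1); matched 2.
Augmenting path P3→Q1 (+1); matched 3.
Augmenting path P4→Q5 (+1); matched 4.
Augmenting path P5→Q3→P2→Q6 (+1); matched 5.
No augmenting path remains; maximum matching = 5.
König certificate: {P1, P2, P3, P4, Q3} is a vertex cover of size 5 (every listed pair touches it), so no matching can be larger.

5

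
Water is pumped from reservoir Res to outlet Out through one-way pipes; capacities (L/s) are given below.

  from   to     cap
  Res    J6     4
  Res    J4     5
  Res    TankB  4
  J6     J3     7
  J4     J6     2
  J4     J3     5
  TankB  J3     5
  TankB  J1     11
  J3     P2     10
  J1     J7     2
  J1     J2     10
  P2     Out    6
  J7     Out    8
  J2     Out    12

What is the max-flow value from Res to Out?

Augment Res→J6→J3→P2→Out: bottleneck 4, flow now 4.
Augment Res→J4→J3→P2→Out: bottleneck 2, flow now 6.
Augment Res→TankB→J1→J7→Out: bottleneck 2, flow now 8.
Augment Res→TankB→J1→J2→Out: bottleneck 2, flow now 10.
No augmenting path remains; maximum flow = 10.
In the residual graph, reachable from Res: {Res, J6, J4, J3, P2}.
Min-cut edges: Res→TankB (4), P2→Out (6); capacity 4 + 6 = 10.
This cut is saturated, so no flow can exceed 10.

10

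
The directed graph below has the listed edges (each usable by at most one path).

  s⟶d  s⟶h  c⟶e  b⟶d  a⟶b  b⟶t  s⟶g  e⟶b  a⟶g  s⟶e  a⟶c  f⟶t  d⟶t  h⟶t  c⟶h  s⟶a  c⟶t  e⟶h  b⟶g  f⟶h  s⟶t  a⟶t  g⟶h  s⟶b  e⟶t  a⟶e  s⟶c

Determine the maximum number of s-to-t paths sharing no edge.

Assign every edge capacity 1; by Menger, the answer equals the max flow.
Path s→t (+1); total 1.
Path s→a→t (+1); total 2.
Path s→b→t (+1); total 3.
Path s→c→t (+1); total 4.
Path s→d→t (+1); total 5.
Path s→e→t (+1); total 6.
Path s→h→t (+1); total 7.
No residual s→t path; max flow = 7.
Certifying cut of size 7: {h→t, s→a, s→b, s→c, s→d, s→e, s→t}.

7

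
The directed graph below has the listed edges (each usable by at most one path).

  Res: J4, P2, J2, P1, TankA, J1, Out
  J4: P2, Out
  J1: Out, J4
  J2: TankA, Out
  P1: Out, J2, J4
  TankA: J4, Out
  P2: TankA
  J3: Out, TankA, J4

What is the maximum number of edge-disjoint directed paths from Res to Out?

6

Assign every edge capacity 1; by Menger, the answer equals the max flow.
Path Res→Out (+1); total 1.
Path Res→P1→Out (+1); total 2.
Path Res→J1→Out (+1); total 3.
Path Res→J4→Out (+1); total 4.
Path Res→J2→Out (+1); total 5.
Path Res→TankA→Out (+1); total 6.
No residual Res→Out path; max flow = 6.
Certifying cut of size 6: {J4→Out, Res→J1, Res→J2, Res→Out, Res→P1, TankA→Out}.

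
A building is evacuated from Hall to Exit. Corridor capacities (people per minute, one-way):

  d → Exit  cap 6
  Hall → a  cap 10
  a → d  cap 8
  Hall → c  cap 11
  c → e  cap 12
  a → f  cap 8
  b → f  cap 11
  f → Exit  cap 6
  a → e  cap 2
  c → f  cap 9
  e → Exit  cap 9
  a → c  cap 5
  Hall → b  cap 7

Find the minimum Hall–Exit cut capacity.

21

Augment Hall→a→d→Exit: bottleneck 6, flow now 6.
Augment Hall→a→e→Exit: bottleneck 2, flow now 8.
Augment Hall→a→f→Exit: bottleneck 2, flow now 10.
Augment Hall→b→f→Exit: bottleneck 4, flow now 14.
Augment Hall→c→e→Exit: bottleneck 7, flow now 21.
No augmenting path remains; maximum flow = 21.
By max-flow min-cut, the minimum cut capacity equals the max flow.
In the residual graph, reachable from Hall: {Hall, a, b, c, d, e, f}.
Min-cut edges: d→Exit (6), e→Exit (9), f→Exit (6); capacity 6 + 9 + 6 = 21.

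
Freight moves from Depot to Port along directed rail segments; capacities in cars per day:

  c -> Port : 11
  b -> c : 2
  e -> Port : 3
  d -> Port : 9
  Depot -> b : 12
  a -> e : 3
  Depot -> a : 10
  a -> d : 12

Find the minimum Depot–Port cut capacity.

Augment Depot→a→d→Port: bottleneck 9, flow now 9.
Augment Depot→a→e→Port: bottleneck 1, flow now 10.
Augment Depot→b→c→Port: bottleneck 2, flow now 12.
No augmenting path remains; maximum flow = 12.
By max-flow min-cut, the minimum cut capacity equals the max flow.
In the residual graph, reachable from Depot: {Depot, b}.
Min-cut edges: Depot→a (10), b→c (2); capacity 10 + 2 = 12.

12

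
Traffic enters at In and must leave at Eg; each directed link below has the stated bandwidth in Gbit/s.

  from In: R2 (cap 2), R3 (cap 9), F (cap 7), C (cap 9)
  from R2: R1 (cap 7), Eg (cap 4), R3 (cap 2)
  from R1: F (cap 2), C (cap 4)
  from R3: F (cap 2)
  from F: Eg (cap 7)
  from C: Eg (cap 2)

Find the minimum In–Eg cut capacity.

Augment In→R2→Eg: bottleneck 2, flow now 2.
Augment In→F→Eg: bottleneck 7, flow now 9.
Augment In→C→Eg: bottleneck 2, flow now 11.
No augmenting path remains; maximum flow = 11.
By max-flow min-cut, the minimum cut capacity equals the max flow.
In the residual graph, reachable from In: {In, R3, F, C}.
Min-cut edges: In→R2 (2), F→Eg (7), C→Eg (2); capacity 2 + 7 + 2 = 11.

11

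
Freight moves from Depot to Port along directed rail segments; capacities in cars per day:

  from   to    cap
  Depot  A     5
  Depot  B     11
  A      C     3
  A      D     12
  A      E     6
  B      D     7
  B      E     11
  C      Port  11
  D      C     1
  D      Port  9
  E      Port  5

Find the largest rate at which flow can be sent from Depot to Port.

16

Augment Depot→A→C→Port: bottleneck 3, flow now 3.
Augment Depot→A→D→Port: bottleneck 2, flow now 5.
Augment Depot→B→D→Port: bottleneck 7, flow now 12.
Augment Depot→B→E→Port: bottleneck 4, flow now 16.
No augmenting path remains; maximum flow = 16.
In the residual graph, reachable from Depot: {Depot}.
Min-cut edges: Depot→A (5), Depot→B (11); capacity 5 + 11 = 16.
This cut is saturated, so no flow can exceed 16.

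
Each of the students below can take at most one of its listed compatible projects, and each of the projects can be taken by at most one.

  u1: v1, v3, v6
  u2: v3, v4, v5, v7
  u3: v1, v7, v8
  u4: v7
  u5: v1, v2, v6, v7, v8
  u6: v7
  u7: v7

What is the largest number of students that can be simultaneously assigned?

5

Unit-capacity flow: source→left, listed edges, right→sink; max matching = max flow.
Augmenting path u1→v1 (+1); matched 1.
Augmenting path u2→v3 (+1); matched 2.
Augmenting path u3→v7 (+1); matched 3.
Augmenting path u5→v2 (+1); matched 4.
Augmenting path u4→v7→u3→v8 (+1); matched 5.
No augmenting path remains; maximum matching = 5.
König certificate: {u1, u2, u3, u5, v7} is a vertex cover of size 5 (every listed pair touches it), so no matching can be larger.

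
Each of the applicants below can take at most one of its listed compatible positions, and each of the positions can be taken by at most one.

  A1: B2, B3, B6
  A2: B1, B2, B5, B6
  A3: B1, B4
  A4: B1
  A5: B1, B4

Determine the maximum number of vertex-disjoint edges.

4

Unit-capacity flow: source→left, listed edges, right→sink; max matching = max flow.
Augmenting path A1→B2 (+1); matched 1.
Augmenting path A2→B1 (+1); matched 2.
Augmenting path A3→B4 (+1); matched 3.
Augmenting path A4→B1→A2→B5 (+1); matched 4.
No augmenting path remains; maximum matching = 4.
König certificate: {A1, A2, B1, B4} is a vertex cover of size 4 (every listed pair touches it), so no matching can be larger.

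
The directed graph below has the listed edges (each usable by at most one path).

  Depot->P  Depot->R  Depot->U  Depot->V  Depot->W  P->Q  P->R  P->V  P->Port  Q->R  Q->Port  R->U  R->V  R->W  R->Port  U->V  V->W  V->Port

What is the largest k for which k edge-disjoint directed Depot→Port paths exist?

3

Assign every edge capacity 1; by Menger, the answer equals the max flow.
Path Depot→P→Port (+1); total 1.
Path Depot→R→Port (+1); total 2.
Path Depot→V→Port (+1); total 3.
No residual Depot→Port path; max flow = 3.
Certifying cut of size 3: {Depot→P, Depot→R, V→Port}.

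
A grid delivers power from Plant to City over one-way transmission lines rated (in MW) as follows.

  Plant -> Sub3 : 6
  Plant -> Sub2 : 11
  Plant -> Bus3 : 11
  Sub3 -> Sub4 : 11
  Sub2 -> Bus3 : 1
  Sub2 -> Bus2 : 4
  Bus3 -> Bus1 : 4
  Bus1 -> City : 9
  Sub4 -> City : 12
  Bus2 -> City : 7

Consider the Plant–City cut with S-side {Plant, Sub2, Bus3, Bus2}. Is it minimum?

No — its capacity is 17, but the minimum cut has capacity 14.

Given cut capacity: 6 + 4 + 7 = 17.
Augment Plant→Sub3→Sub4→City: bottleneck 6, flow now 6.
Augment Plant→Sub2→Bus2→City: bottleneck 4, flow now 10.
Augment Plant→Bus3→Bus1→City: bottleneck 4, flow now 14.
No augmenting path remains; maximum flow = 14.
In the residual graph, reachable from Plant: {Plant, Sub2, Bus3}.
Min-cut edges: Plant→Sub3 (6), Sub2→Bus2 (4), Bus3→Bus1 (4); capacity 6 + 4 + 4 = 14.
Cut capacity 17 exceeds the max flow 14, so it is not minimum.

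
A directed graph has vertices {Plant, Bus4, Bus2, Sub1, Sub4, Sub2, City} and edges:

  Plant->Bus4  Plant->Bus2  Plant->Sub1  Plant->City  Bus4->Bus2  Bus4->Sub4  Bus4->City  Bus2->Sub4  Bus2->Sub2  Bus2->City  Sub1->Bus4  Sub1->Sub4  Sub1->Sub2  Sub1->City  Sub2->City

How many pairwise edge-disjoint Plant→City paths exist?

4

Assign every edge capacity 1; by Menger, the answer equals the max flow.
Path Plant→City (+1); total 1.
Path Plant→Bus4→City (+1); total 2.
Path Plant→Bus2→City (+1); total 3.
Path Plant→Sub1→City (+1); total 4.
No residual Plant→City path; max flow = 4.
Certifying cut of size 4: {Plant→Bus2, Plant→Bus4, Plant→City, Plant→Sub1}.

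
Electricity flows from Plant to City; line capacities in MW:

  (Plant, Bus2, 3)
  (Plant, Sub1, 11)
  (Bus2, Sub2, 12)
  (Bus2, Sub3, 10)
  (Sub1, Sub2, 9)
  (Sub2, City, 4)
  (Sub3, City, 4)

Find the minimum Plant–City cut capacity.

Augment Plant→Bus2→Sub2→City: bottleneck 3, flow now 3.
Augment Plant→Sub1→Sub2→City: bottleneck 1, flow now 4.
Augment Plant→Sub1→Sub2→Bus2→Sub3→City: bottleneck 3, flow now 7. (uses reverse residual edge)
No augmenting path remains; maximum flow = 7.
By max-flow min-cut, the minimum cut capacity equals the max flow.
In the residual graph, reachable from Plant: {Plant, Sub1, Sub2}.
Min-cut edges: Plant→Bus2 (3), Sub2→City (4); capacity 3 + 4 = 7.

7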